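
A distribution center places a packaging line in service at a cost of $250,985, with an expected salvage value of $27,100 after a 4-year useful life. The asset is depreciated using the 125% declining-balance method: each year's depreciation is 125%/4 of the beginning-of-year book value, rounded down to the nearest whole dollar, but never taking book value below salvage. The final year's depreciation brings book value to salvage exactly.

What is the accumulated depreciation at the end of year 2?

Depreciable base = $250,985 − $27,100 = $223,885.
Year 1: ⌊$250,985 × 125%/4⌋ = $78,432. Book value $172,553.
Year 2: ⌊$172,553 × 125%/4⌋ = $53,922. Book value $118,631.
Accumulated through year 2 = $250,985 − $118,631 = $132,354.

$132,354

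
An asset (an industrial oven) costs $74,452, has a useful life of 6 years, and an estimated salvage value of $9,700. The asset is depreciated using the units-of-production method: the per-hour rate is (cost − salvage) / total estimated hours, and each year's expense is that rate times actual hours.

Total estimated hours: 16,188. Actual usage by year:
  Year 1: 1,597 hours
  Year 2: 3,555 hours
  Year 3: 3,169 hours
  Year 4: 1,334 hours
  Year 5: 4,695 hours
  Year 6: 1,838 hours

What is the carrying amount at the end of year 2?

$53,844

Depreciable base = $74,452 − $9,700 = $64,752.
Rate = $64,752 / 16,188 hours = $4 per hour.
Year 1: 1,597 × $4 = $6,388. Book value $68,064.
Year 2: 3,555 × $4 = $14,220. Book value $53,844.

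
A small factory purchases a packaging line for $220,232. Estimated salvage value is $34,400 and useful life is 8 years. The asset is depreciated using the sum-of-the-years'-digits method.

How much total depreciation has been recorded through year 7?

$180,670

Depreciable base = $220,232 − $34,400 = $185,832.
Sum of the years' digits = 8+7+6+5+4+3+2+1 = 36.
Year 1: $185,832 × 8/36 = $41,296. Book value $178,936.
Year 2: $185,832 × 7/36 = $36,134. Book value $142,802.
Year 3: $185,832 × 6/36 = $30,972. Book value $111,830.
Year 4: $185,832 × 5/36 = $25,810. Book value $86,020.
Year 5: $185,832 × 4/36 = $20,648. Book value $65,372.
Year 6: $185,832 × 3/36 = $15,486. Book value $49,886.
Year 7: $185,832 × 2/36 = $10,324. Book value $39,562.
Accumulated through year 7 = $220,232 − $39,562 = $180,670.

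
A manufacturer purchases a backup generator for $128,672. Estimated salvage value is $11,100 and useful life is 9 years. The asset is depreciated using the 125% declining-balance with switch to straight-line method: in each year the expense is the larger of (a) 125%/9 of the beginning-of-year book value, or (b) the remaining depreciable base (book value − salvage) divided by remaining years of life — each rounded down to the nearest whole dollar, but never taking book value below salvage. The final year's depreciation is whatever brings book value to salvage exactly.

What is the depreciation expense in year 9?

$11,844

Depreciable base = $128,672 − $11,100 = $117,572.
Year 1: DB = ⌊$128,672 × 125%/9⌋ = $17,871; SL = ⌊$117,572/9⌋ = $13,063 → take DB $17,871. Book value $110,801.
Year 2: DB = ⌊$110,801 × 125%/9⌋ = $15,389; SL = ⌊$99,701/8⌋ = $12,462 → take DB $15,389. Book value $95,412.
Year 3: DB = ⌊$95,412 × 125%/9⌋ = $13,251; SL = ⌊$84,312/7⌋ = $12,044 → take DB $13,251. Book value $82,161.
Year 4: DB = ⌊$82,161 × 125%/9⌋ = $11,411; SL = ⌊$71,061/6⌋ = $11,843 → take SL $11,843. Book value $70,318.
Year 5: DB = ⌊$70,318 × 125%/9⌋ = $9,766; SL = ⌊$59,218/5⌋ = $11,843 → take SL $11,843. Book value $58,475.
Year 6: DB = ⌊$58,475 × 125%/9⌋ = $8,121; SL = ⌊$47,375/4⌋ = $11,843 → take SL $11,843. Book value $46,632.
Year 7: DB = ⌊$46,632 × 125%/9⌋ = $6,476; SL = ⌊$35,532/3⌋ = $11,844 → take SL $11,844. Book value $34,788.
Year 8: DB = ⌊$34,788 × 125%/9⌋ = $4,831; SL = ⌊$23,688/2⌋ = $11,844 → take SL $11,844. Book value $22,944.
Year 9 (final): $22,944 − $11,100 = $11,844. Book value $11,100.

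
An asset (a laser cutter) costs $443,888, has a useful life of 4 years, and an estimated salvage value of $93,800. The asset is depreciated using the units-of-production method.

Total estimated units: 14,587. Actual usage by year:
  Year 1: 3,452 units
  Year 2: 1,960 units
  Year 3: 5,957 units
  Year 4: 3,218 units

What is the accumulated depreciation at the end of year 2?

$129,888

Depreciable base = $443,888 − $93,800 = $350,088.
Rate = $350,088 / 14,587 units = $24 per unit.
Year 1: 3,452 × $24 = $82,848. Book value $361,040.
Year 2: 1,960 × $24 = $47,040. Book value $314,000.
Accumulated through year 2 = $443,888 − $314,000 = $129,888.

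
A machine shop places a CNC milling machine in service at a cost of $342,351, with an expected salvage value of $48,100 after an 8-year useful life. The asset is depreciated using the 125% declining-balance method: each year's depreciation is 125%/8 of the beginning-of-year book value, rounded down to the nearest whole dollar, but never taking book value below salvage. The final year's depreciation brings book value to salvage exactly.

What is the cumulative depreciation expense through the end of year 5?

Depreciable base = $342,351 − $48,100 = $294,251.
Year 1: ⌊$342,351 × 125%/8⌋ = $53,492. Book value $288,859.
Year 2: ⌊$288,859 × 125%/8⌋ = $45,134. Book value $243,725.
Year 3: ⌊$243,725 × 125%/8⌋ = $38,082. Book value $205,643.
Year 4: ⌊$205,643 × 125%/8⌋ = $32,131. Book value $173,512.
Year 5: ⌊$173,512 × 125%/8⌋ = $27,111. Book value $146,401.
Accumulated through year 5 = $342,351 − $146,401 = $195,950.

$195,950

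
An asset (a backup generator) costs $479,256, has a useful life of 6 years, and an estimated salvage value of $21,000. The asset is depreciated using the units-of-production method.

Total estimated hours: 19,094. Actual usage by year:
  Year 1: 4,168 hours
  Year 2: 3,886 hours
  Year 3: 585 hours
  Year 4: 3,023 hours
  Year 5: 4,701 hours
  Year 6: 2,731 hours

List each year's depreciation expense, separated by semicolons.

$100,032; $93,264; $14,040; $72,552; $112,824; $65,544

Depreciable base = $479,256 − $21,000 = $458,256.
Rate = $458,256 / 19,094 hours = $24 per hour.
Year 1: 4,168 × $24 = $100,032. Book value $379,224.
Year 2: 3,886 × $24 = $93,264. Book value $285,960.
Year 3: 585 × $24 = $14,040. Book value $271,920.
Year 4: 3,023 × $24 = $72,552. Book value $199,368.
Year 5: 4,701 × $24 = $112,824. Book value $86,544.
Year 6: 2,731 × $24 = $65,544. Book value $21,000.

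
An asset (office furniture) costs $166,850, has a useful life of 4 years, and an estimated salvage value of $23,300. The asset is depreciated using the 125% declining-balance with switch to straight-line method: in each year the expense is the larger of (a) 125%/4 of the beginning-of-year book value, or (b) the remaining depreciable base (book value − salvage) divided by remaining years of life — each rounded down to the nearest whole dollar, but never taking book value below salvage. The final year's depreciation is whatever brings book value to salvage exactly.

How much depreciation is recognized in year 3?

$27,782

Depreciable base = $166,850 − $23,300 = $143,550.
Year 1: DB = ⌊$166,850 × 125%/4⌋ = $52,140; SL = ⌊$143,550/4⌋ = $35,887 → take DB $52,140. Book value $114,710.
Year 2: DB = ⌊$114,710 × 125%/4⌋ = $35,846; SL = ⌊$91,410/3⌋ = $30,470 → take DB $35,846. Book value $78,864.
Year 3: DB = ⌊$78,864 × 125%/4⌋ = $24,645; SL = ⌊$55,564/2⌋ = $27,782 → take SL $27,782. Book value $51,082.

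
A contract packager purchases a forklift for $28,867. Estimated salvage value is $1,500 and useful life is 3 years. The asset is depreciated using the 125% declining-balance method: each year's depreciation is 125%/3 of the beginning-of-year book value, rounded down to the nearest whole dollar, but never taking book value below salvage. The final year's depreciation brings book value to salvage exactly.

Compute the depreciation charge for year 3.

Depreciable base = $28,867 − $1,500 = $27,367.
Year 1: ⌊$28,867 × 125%/3⌋ = $12,027. Book value $16,840.
Year 2: ⌊$16,840 × 125%/3⌋ = $7,016. Book value $9,824.
Year 3 (final): $9,824 − $1,500 = $8,324. Book value $1,500.

$8,324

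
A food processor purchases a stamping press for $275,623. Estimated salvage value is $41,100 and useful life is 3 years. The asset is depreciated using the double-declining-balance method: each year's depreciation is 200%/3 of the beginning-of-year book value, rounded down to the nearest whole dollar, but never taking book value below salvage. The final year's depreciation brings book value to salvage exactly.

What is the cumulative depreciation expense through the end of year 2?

$234,523

Depreciable base = $275,623 − $41,100 = $234,523.
Year 1: ⌊$275,623 × 200%/3⌋ = $183,748. Book value $91,875.
Year 2: ⌊$91,875 × 200%/3⌋ = $61,250, capped at $50,775. Book value $41,100.
Accumulated through year 2 = $275,623 − $41,100 = $234,523.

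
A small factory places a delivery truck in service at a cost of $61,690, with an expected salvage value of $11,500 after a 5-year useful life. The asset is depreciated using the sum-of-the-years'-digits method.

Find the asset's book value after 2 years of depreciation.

$31,576

Depreciable base = $61,690 − $11,500 = $50,190.
Sum of the years' digits = 5+4+3+2+1 = 15.
Year 1: $50,190 × 5/15 = $16,730. Book value $44,960.
Year 2: $50,190 × 4/15 = $13,384. Book value $31,576.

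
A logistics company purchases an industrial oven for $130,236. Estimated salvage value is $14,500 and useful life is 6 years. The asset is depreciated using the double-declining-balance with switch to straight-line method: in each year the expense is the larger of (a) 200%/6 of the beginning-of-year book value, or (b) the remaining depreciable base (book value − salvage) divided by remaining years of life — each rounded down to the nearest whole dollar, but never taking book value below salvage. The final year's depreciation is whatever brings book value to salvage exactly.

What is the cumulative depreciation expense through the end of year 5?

Depreciable base = $130,236 − $14,500 = $115,736.
Year 1: DB = ⌊$130,236 × 200%/6⌋ = $43,412; SL = ⌊$115,736/6⌋ = $19,289 → take DB $43,412. Book value $86,824.
Year 2: DB = ⌊$86,824 × 200%/6⌋ = $28,941; SL = ⌊$72,324/5⌋ = $14,464 → take DB $28,941. Book value $57,883.
Year 3: DB = ⌊$57,883 × 200%/6⌋ = $19,294; SL = ⌊$43,383/4⌋ = $10,845 → take DB $19,294. Book value $38,589.
Year 4: DB = ⌊$38,589 × 200%/6⌋ = $12,863; SL = ⌊$24,089/3⌋ = $8,029 → take DB $12,863. Book value $25,726.
Year 5: DB = ⌊$25,726 × 200%/6⌋ = $8,575; SL = ⌊$11,226/2⌋ = $5,613 → take DB $8,575. Book value $17,151.
Accumulated through year 5 = $130,236 − $17,151 = $113,085.

$113,085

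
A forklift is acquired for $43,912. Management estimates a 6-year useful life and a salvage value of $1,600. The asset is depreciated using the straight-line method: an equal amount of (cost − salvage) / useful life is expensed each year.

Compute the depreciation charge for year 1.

Depreciable base = $43,912 − $1,600 = $42,312.
Annual expense = $42,312 / 6 = $7,052.

$7,052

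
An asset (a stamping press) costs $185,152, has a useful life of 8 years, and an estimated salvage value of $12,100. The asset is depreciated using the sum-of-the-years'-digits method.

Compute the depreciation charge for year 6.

$14,421

Depreciable base = $185,152 − $12,100 = $173,052.
Sum of the years' digits = 8+7+6+5+4+3+2+1 = 36.
Year 1: $173,052 × 8/36 = $38,456. Book value $146,696.
Year 2: $173,052 × 7/36 = $33,649. Book value $113,047.
Year 3: $173,052 × 6/36 = $28,842. Book value $84,205.
Year 4: $173,052 × 5/36 = $24,035. Book value $60,170.
Year 5: $173,052 × 4/36 = $19,228. Book value $40,942.
Year 6: $173,052 × 3/36 = $14,421. Book value $26,521.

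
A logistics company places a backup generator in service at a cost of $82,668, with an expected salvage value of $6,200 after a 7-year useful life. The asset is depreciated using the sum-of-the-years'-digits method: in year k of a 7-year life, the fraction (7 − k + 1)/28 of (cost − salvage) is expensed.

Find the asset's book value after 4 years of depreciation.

Depreciable base = $82,668 − $6,200 = $76,468.
Sum of the years' digits = 7+6+5+4+3+2+1 = 28.
Year 1: $76,468 × 7/28 = $19,117. Book value $63,551.
Year 2: $76,468 × 6/28 = $16,386. Book value $47,165.
Year 3: $76,468 × 5/28 = $13,655. Book value $33,510.
Year 4: $76,468 × 4/28 = $10,924. Book value $22,586.

$22,586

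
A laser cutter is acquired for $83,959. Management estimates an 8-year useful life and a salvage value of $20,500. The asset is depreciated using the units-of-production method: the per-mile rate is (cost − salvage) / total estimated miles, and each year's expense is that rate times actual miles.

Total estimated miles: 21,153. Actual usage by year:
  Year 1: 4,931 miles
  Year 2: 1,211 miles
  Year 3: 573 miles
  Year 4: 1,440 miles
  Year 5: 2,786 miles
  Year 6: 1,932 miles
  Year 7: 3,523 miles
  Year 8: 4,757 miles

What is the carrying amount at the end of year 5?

Depreciable base = $83,959 − $20,500 = $63,459.
Rate = $63,459 / 21,153 miles = $3 per mile.
Year 1: 4,931 × $3 = $14,793. Book value $69,166.
Year 2: 1,211 × $3 = $3,633. Book value $65,533.
Year 3: 573 × $3 = $1,719. Book value $63,814.
Year 4: 1,440 × $3 = $4,320. Book value $59,494.
Year 5: 2,786 × $3 = $8,358. Book value $51,136.

$51,136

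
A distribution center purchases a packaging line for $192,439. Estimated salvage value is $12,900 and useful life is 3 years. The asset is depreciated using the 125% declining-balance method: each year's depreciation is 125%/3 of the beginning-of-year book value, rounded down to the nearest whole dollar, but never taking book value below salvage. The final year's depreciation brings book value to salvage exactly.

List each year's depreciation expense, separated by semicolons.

$80,182; $46,773; $52,584

Depreciable base = $192,439 − $12,900 = $179,539.
Year 1: ⌊$192,439 × 125%/3⌋ = $80,182. Book value $112,257.
Year 2: ⌊$112,257 × 125%/3⌋ = $46,773. Book value $65,484.
Year 3 (final): $65,484 − $12,900 = $52,584. Book value $12,900.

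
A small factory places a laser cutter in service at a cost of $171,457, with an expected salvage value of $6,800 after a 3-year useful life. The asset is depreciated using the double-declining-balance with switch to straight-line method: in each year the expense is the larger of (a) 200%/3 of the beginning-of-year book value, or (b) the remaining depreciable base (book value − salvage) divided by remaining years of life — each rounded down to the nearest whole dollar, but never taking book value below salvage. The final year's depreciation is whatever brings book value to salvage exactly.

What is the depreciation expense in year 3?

$12,251

Depreciable base = $171,457 − $6,800 = $164,657.
Year 1: DB = ⌊$171,457 × 200%/3⌋ = $114,304; SL = ⌊$164,657/3⌋ = $54,885 → take DB $114,304. Book value $57,153.
Year 2: DB = ⌊$57,153 × 200%/3⌋ = $38,102; SL = ⌊$50,353/2⌋ = $25,176 → take DB $38,102. Book value $19,051.
Year 3 (final): $19,051 − $6,800 = $12,251. Book value $6,800.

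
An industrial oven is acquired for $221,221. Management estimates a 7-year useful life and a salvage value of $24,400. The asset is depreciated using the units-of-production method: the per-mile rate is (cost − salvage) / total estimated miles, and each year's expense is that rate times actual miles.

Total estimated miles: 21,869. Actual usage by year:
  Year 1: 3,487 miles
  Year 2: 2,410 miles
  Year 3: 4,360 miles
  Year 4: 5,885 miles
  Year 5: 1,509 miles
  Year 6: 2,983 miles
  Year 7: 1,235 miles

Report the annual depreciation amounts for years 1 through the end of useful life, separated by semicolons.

$31,383; $21,690; $39,240; $52,965; $13,581; $26,847; $11,115

Depreciable base = $221,221 − $24,400 = $196,821.
Rate = $196,821 / 21,869 miles = $9 per mile.
Year 1: 3,487 × $9 = $31,383. Book value $189,838.
Year 2: 2,410 × $9 = $21,690. Book value $168,148.
Year 3: 4,360 × $9 = $39,240. Book value $128,908.
Year 4: 5,885 × $9 = $52,965. Book value $75,943.
Year 5: 1,509 × $9 = $13,581. Book value $62,362.
Year 6: 2,983 × $9 = $26,847. Book value $35,515.
Year 7: 1,235 × $9 = $11,115. Book value $24,400.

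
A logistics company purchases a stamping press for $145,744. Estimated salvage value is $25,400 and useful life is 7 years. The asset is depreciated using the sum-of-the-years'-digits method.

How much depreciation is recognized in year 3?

Depreciable base = $145,744 − $25,400 = $120,344.
Sum of the years' digits = 7+6+5+4+3+2+1 = 28.
Year 1: $120,344 × 7/28 = $30,086. Book value $115,658.
Year 2: $120,344 × 6/28 = $25,788. Book value $89,870.
Year 3: $120,344 × 5/28 = $21,490. Book value $68,380.

$21,490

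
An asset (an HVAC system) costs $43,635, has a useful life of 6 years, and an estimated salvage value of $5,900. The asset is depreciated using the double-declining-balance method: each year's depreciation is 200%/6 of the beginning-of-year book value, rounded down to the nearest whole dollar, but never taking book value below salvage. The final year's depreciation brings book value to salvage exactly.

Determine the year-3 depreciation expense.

Depreciable base = $43,635 − $5,900 = $37,735.
Year 1: ⌊$43,635 × 200%/6⌋ = $14,545. Book value $29,090.
Year 2: ⌊$29,090 × 200%/6⌋ = $9,696. Book value $19,394.
Year 3: ⌊$19,394 × 200%/6⌋ = $6,464. Book value $12,930.

$6,464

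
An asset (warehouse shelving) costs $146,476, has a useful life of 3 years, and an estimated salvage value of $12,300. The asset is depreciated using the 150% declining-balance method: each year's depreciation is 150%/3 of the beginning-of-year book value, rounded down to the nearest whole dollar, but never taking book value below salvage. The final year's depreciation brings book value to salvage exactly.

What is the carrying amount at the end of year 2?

$36,619

Depreciable base = $146,476 − $12,300 = $134,176.
Year 1: ⌊$146,476 × 150%/3⌋ = $73,238. Book value $73,238.
Year 2: ⌊$73,238 × 150%/3⌋ = $36,619. Book value $36,619.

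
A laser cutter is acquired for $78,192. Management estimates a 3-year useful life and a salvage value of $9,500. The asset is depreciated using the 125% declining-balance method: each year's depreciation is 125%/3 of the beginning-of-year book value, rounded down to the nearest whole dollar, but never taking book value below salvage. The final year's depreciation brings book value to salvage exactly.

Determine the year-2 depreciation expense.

$19,005

Depreciable base = $78,192 − $9,500 = $68,692.
Year 1: ⌊$78,192 × 125%/3⌋ = $32,580. Book value $45,612.
Year 2: ⌊$45,612 × 125%/3⌋ = $19,005. Book value $26,607.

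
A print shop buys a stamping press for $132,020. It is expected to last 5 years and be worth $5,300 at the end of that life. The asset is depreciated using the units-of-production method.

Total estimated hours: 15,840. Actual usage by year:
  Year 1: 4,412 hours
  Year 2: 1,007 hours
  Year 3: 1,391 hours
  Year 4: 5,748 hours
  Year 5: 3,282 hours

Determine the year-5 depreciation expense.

Depreciable base = $132,020 − $5,300 = $126,720.
Rate = $126,720 / 15,840 hours = $8 per hour.
Year 1: 4,412 × $8 = $35,296. Book value $96,724.
Year 2: 1,007 × $8 = $8,056. Book value $88,668.
Year 3: 1,391 × $8 = $11,128. Book value $77,540.
Year 4: 5,748 × $8 = $45,984. Book value $31,556.
Year 5: 3,282 × $8 = $26,256. Book value $5,300.

$26,256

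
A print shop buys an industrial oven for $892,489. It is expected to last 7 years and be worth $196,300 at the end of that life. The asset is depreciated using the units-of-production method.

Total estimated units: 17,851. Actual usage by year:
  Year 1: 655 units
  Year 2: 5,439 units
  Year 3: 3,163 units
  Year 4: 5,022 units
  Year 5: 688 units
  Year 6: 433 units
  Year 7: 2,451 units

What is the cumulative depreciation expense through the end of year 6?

$600,600

Depreciable base = $892,489 − $196,300 = $696,189.
Rate = $696,189 / 17,851 units = $39 per unit.
Year 1: 655 × $39 = $25,545. Book value $866,944.
Year 2: 5,439 × $39 = $212,121. Book value $654,823.
Year 3: 3,163 × $39 = $123,357. Book value $531,466.
Year 4: 5,022 × $39 = $195,858. Book value $335,608.
Year 5: 688 × $39 = $26,832. Book value $308,776.
Year 6: 433 × $39 = $16,887. Book value $291,889.
Accumulated through year 6 = $892,489 − $291,889 = $600,600.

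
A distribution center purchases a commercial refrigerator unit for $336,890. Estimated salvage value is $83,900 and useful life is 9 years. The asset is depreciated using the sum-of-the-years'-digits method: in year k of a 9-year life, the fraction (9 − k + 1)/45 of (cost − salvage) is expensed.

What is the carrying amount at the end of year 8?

$89,522

Depreciable base = $336,890 − $83,900 = $252,990.
Sum of the years' digits = 9+8+7+6+5+4+3+2+1 = 45.
Year 1: $252,990 × 9/45 = $50,598. Book value $286,292.
Year 2: $252,990 × 8/45 = $44,976. Book value $241,316.
Year 3: $252,990 × 7/45 = $39,354. Book value $201,962.
Year 4: $252,990 × 6/45 = $33,732. Book value $168,230.
Year 5: $252,990 × 5/45 = $28,110. Book value $140,120.
Year 6: $252,990 × 4/45 = $22,488. Book value $117,632.
Year 7: $252,990 × 3/45 = $16,866. Book value $100,766.
Year 8: $252,990 × 2/45 = $11,244. Book value $89,522.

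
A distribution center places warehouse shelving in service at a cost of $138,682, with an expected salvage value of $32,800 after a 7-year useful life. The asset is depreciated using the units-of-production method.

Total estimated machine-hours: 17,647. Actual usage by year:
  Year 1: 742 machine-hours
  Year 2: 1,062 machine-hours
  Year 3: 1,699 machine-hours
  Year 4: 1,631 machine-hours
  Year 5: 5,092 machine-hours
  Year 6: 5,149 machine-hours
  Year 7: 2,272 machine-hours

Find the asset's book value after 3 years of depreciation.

Depreciable base = $138,682 − $32,800 = $105,882.
Rate = $105,882 / 17,647 machine-hours = $6 per machine-hour.
Year 1: 742 × $6 = $4,452. Book value $134,230.
Year 2: 1,062 × $6 = $6,372. Book value $127,858.
Year 3: 1,699 × $6 = $10,194. Book value $117,664.

$117,664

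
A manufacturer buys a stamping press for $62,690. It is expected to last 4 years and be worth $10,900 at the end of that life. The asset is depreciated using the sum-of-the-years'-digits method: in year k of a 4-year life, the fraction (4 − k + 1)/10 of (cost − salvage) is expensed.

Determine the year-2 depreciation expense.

Depreciable base = $62,690 − $10,900 = $51,790.
Sum of the years' digits = 4+3+2+1 = 10.
Year 1: $51,790 × 4/10 = $20,716. Book value $41,974.
Year 2: $51,790 × 3/10 = $15,537. Book value $26,437.

$15,537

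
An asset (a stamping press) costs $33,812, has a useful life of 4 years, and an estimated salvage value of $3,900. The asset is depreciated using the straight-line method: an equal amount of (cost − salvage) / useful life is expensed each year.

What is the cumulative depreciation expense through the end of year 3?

$22,434

Depreciable base = $33,812 − $3,900 = $29,912.
Annual expense = $29,912 / 4 = $7,478.
End of year 1: book value $26,334.
End of year 2: book value $18,856.
End of year 3: book value $11,378.
Accumulated through year 3 = $33,812 − $11,378 = $22,434.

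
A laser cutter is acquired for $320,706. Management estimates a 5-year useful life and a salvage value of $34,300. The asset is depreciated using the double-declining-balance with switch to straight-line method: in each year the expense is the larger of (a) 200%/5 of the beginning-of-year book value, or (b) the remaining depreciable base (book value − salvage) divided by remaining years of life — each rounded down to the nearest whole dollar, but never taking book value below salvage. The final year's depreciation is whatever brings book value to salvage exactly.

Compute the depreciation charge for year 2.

Depreciable base = $320,706 − $34,300 = $286,406.
Year 1: DB = ⌊$320,706 × 200%/5⌋ = $128,282; SL = ⌊$286,406/5⌋ = $57,281 → take DB $128,282. Book value $192,424.
Year 2: DB = ⌊$192,424 × 200%/5⌋ = $76,969; SL = ⌊$158,124/4⌋ = $39,531 → take DB $76,969. Book value $115,455.

$76,969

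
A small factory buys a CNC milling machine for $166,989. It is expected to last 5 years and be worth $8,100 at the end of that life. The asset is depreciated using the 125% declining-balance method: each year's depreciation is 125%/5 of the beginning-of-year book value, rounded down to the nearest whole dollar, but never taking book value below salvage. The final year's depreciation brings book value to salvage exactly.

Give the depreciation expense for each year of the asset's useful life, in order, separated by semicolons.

Depreciable base = $166,989 − $8,100 = $158,889.
Year 1: ⌊$166,989 × 125%/5⌋ = $41,747. Book value $125,242.
Year 2: ⌊$125,242 × 125%/5⌋ = $31,310. Book value $93,932.
Year 3: ⌊$93,932 × 125%/5⌋ = $23,483. Book value $70,449.
Year 4: ⌊$70,449 × 125%/5⌋ = $17,612. Book value $52,837.
Year 5 (final): $52,837 − $8,100 = $44,737. Book value $8,100.

$41,747; $31,310; $23,483; $17,612; $44,737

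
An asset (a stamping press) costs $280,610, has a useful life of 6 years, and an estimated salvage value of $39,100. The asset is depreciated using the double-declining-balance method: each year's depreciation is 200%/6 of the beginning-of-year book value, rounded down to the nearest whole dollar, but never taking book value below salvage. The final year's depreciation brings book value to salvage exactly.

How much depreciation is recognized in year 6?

Depreciable base = $280,610 − $39,100 = $241,510.
Year 1: ⌊$280,610 × 200%/6⌋ = $93,536. Book value $187,074.
Year 2: ⌊$187,074 × 200%/6⌋ = $62,358. Book value $124,716.
Year 3: ⌊$124,716 × 200%/6⌋ = $41,572. Book value $83,144.
Year 4: ⌊$83,144 × 200%/6⌋ = $27,714. Book value $55,430.
Year 5: ⌊$55,430 × 200%/6⌋ = $18,476, capped at $16,330. Book value $39,100.
Year 6 (final): $39,100 − $39,100 = $0. Book value $39,100.

$0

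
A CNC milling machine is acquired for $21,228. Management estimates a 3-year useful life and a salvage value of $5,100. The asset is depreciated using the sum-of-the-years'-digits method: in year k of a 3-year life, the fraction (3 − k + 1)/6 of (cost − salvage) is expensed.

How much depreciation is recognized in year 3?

Depreciable base = $21,228 − $5,100 = $16,128.
Sum of the years' digits = 3+2+1 = 6.
Year 1: $16,128 × 3/6 = $8,064. Book value $13,164.
Year 2: $16,128 × 2/6 = $5,376. Book value $7,788.
Year 3: $16,128 × 1/6 = $2,688. Book value $5,100.

$2,688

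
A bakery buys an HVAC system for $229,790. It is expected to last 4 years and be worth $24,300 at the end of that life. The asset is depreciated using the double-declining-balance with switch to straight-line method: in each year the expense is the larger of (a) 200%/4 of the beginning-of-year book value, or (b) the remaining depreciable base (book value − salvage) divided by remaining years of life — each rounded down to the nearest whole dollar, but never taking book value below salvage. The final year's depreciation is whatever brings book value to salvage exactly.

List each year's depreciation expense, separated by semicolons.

Depreciable base = $229,790 − $24,300 = $205,490.
Year 1: DB = ⌊$229,790 × 200%/4⌋ = $114,895; SL = ⌊$205,490/4⌋ = $51,372 → take DB $114,895. Book value $114,895.
Year 2: DB = ⌊$114,895 × 200%/4⌋ = $57,447; SL = ⌊$90,595/3⌋ = $30,198 → take DB $57,447. Book value $57,448.
Year 3: DB = ⌊$57,448 × 200%/4⌋ = $28,724; SL = ⌊$33,148/2⌋ = $16,574 → take DB $28,724. Book value $28,724.
Year 4 (final): $28,724 − $24,300 = $4,424. Book value $24,300.

$114,895; $57,447; $28,724; $4,424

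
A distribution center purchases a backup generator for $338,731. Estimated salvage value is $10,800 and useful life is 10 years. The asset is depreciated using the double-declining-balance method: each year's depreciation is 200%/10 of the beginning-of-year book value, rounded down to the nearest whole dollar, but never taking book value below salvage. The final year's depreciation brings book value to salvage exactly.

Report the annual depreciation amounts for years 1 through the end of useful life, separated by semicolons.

$67,746; $54,197; $43,357; $34,686; $27,749; $22,199; $17,759; $14,207; $11,366; $34,665

Depreciable base = $338,731 − $10,800 = $327,931.
Year 1: ⌊$338,731 × 200%/10⌋ = $67,746. Book value $270,985.
Year 2: ⌊$270,985 × 200%/10⌋ = $54,197. Book value $216,788.
Year 3: ⌊$216,788 × 200%/10⌋ = $43,357. Book value $173,431.
Year 4: ⌊$173,431 × 200%/10⌋ = $34,686. Book value $138,745.
Year 5: ⌊$138,745 × 200%/10⌋ = $27,749. Book value $110,996.
Year 6: ⌊$110,996 × 200%/10⌋ = $22,199. Book value $88,797.
Year 7: ⌊$88,797 × 200%/10⌋ = $17,759. Book value $71,038.
Year 8: ⌊$71,038 × 200%/10⌋ = $14,207. Book value $56,831.
Year 9: ⌊$56,831 × 200%/10⌋ = $11,366. Book value $45,465.
Year 10 (final): $45,465 − $10,800 = $34,665. Book value $10,800.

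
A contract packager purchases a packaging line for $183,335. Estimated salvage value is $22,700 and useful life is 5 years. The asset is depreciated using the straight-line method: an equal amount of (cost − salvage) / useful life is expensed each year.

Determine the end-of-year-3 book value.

$86,954

Depreciable base = $183,335 − $22,700 = $160,635.
Annual expense = $160,635 / 5 = $32,127.
End of year 1: book value $151,208.
End of year 2: book value $119,081.
End of year 3: book value $86,954.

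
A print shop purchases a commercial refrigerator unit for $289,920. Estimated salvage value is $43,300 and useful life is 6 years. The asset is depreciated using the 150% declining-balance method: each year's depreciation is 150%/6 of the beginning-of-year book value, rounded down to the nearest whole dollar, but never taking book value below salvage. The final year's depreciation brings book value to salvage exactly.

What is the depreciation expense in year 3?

$40,770

Depreciable base = $289,920 − $43,300 = $246,620.
Year 1: ⌊$289,920 × 150%/6⌋ = $72,480. Book value $217,440.
Year 2: ⌊$217,440 × 150%/6⌋ = $54,360. Book value $163,080.
Year 3: ⌊$163,080 × 150%/6⌋ = $40,770. Book value $122,310.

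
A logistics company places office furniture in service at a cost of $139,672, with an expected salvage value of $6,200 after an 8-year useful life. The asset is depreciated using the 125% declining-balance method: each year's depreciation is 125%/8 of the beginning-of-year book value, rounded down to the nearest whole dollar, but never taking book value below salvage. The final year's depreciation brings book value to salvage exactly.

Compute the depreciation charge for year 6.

Depreciable base = $139,672 − $6,200 = $133,472.
Year 1: ⌊$139,672 × 125%/8⌋ = $21,823. Book value $117,849.
Year 2: ⌊$117,849 × 125%/8⌋ = $18,413. Book value $99,436.
Year 3: ⌊$99,436 × 125%/8⌋ = $15,536. Book value $83,900.
Year 4: ⌊$83,900 × 125%/8⌋ = $13,109. Book value $70,791.
Year 5: ⌊$70,791 × 125%/8⌋ = $11,061. Book value $59,730.
Year 6: ⌊$59,730 × 125%/8⌋ = $9,332. Book value $50,398.

$9,332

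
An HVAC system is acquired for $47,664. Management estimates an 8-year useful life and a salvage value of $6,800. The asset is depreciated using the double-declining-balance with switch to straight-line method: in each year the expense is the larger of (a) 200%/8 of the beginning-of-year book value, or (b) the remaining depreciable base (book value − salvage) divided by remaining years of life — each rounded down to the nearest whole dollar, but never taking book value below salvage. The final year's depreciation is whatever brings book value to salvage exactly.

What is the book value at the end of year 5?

$11,312

Depreciable base = $47,664 − $6,800 = $40,864.
Year 1: DB = ⌊$47,664 × 200%/8⌋ = $11,916; SL = ⌊$40,864/8⌋ = $5,108 → take DB $11,916. Book value $35,748.
Year 2: DB = ⌊$35,748 × 200%/8⌋ = $8,937; SL = ⌊$28,948/7⌋ = $4,135 → take DB $8,937. Book value $26,811.
Year 3: DB = ⌊$26,811 × 200%/8⌋ = $6,702; SL = ⌊$20,011/6⌋ = $3,335 → take DB $6,702. Book value $20,109.
Year 4: DB = ⌊$20,109 × 200%/8⌋ = $5,027; SL = ⌊$13,309/5⌋ = $2,661 → take DB $5,027. Book value $15,082.
Year 5: DB = ⌊$15,082 × 200%/8⌋ = $3,770; SL = ⌊$8,282/4⌋ = $2,070 → take DB $3,770. Book value $11,312.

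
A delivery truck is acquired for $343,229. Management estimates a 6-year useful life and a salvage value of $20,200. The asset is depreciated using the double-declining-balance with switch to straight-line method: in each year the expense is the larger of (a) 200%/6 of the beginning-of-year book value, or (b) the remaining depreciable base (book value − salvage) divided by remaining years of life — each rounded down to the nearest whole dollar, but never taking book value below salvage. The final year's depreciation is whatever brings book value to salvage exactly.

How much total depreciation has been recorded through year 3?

Depreciable base = $343,229 − $20,200 = $323,029.
Year 1: DB = ⌊$343,229 × 200%/6⌋ = $114,409; SL = ⌊$323,029/6⌋ = $53,838 → take DB $114,409. Book value $228,820.
Year 2: DB = ⌊$228,820 × 200%/6⌋ = $76,273; SL = ⌊$208,620/5⌋ = $41,724 → take DB $76,273. Book value $152,547.
Year 3: DB = ⌊$152,547 × 200%/6⌋ = $50,849; SL = ⌊$132,347/4⌋ = $33,086 → take DB $50,849. Book value $101,698.
Accumulated through year 3 = $343,229 − $101,698 = $241,531.

$241,531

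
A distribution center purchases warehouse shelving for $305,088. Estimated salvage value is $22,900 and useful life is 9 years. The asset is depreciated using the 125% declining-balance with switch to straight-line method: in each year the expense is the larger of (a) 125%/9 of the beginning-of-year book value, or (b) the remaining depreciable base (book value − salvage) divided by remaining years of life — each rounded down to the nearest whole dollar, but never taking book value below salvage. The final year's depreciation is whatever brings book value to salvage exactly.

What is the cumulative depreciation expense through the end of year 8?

$253,536

Depreciable base = $305,088 − $22,900 = $282,188.
Year 1: DB = ⌊$305,088 × 125%/9⌋ = $42,373; SL = ⌊$282,188/9⌋ = $31,354 → take DB $42,373. Book value $262,715.
Year 2: DB = ⌊$262,715 × 125%/9⌋ = $36,488; SL = ⌊$239,815/8⌋ = $29,976 → take DB $36,488. Book value $226,227.
Year 3: DB = ⌊$226,227 × 125%/9⌋ = $31,420; SL = ⌊$203,327/7⌋ = $29,046 → take DB $31,420. Book value $194,807.
Year 4: DB = ⌊$194,807 × 125%/9⌋ = $27,056; SL = ⌊$171,907/6⌋ = $28,651 → take SL $28,651. Book value $166,156.
Year 5: DB = ⌊$166,156 × 125%/9⌋ = $23,077; SL = ⌊$143,256/5⌋ = $28,651 → take SL $28,651. Book value $137,505.
Year 6: DB = ⌊$137,505 × 125%/9⌋ = $19,097; SL = ⌊$114,605/4⌋ = $28,651 → take SL $28,651. Book value $108,854.
Year 7: DB = ⌊$108,854 × 125%/9⌋ = $15,118; SL = ⌊$85,954/3⌋ = $28,651 → take SL $28,651. Book value $80,203.
Year 8: DB = ⌊$80,203 × 125%/9⌋ = $11,139; SL = ⌊$57,303/2⌋ = $28,651 → take SL $28,651. Book value $51,552.
Accumulated through year 8 = $305,088 − $51,552 = $253,536.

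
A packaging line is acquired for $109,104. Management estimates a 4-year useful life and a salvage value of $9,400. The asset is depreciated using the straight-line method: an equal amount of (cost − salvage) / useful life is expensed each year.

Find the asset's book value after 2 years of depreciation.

$59,252

Depreciable base = $109,104 − $9,400 = $99,704.
Annual expense = $99,704 / 4 = $24,926.
End of year 1: book value $84,178.
End of year 2: book value $59,252.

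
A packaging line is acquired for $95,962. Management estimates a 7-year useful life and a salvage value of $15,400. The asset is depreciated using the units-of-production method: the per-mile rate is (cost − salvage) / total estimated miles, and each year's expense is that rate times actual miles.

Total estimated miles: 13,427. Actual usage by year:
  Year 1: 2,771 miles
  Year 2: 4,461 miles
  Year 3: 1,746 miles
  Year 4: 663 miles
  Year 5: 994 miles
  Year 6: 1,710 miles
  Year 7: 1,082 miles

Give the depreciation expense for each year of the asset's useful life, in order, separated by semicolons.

$16,626; $26,766; $10,476; $3,978; $5,964; $10,260; $6,492

Depreciable base = $95,962 − $15,400 = $80,562.
Rate = $80,562 / 13,427 miles = $6 per mile.
Year 1: 2,771 × $6 = $16,626. Book value $79,336.
Year 2: 4,461 × $6 = $26,766. Book value $52,570.
Year 3: 1,746 × $6 = $10,476. Book value $42,094.
Year 4: 663 × $6 = $3,978. Book value $38,116.
Year 5: 994 × $6 = $5,964. Book value $32,152.
Year 6: 1,710 × $6 = $10,260. Book value $21,892.
Year 7: 1,082 × $6 = $6,492. Book value $15,400.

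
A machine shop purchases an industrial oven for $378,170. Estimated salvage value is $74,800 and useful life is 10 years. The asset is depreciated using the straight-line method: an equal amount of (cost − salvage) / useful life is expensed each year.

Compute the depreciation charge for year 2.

Depreciable base = $378,170 − $74,800 = $303,370.
Annual expense = $303,370 / 10 = $30,337.

$30,337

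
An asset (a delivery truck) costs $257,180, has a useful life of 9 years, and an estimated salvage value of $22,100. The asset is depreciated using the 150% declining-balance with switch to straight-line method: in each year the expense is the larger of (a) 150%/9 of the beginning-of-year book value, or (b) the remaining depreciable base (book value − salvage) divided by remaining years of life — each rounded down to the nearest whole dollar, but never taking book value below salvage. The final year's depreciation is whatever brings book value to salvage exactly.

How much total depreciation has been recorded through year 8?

Depreciable base = $257,180 − $22,100 = $235,080.
Year 1: DB = ⌊$257,180 × 150%/9⌋ = $42,863; SL = ⌊$235,080/9⌋ = $26,120 → take DB $42,863. Book value $214,317.
Year 2: DB = ⌊$214,317 × 150%/9⌋ = $35,719; SL = ⌊$192,217/8⌋ = $24,027 → take DB $35,719. Book value $178,598.
Year 3: DB = ⌊$178,598 × 150%/9⌋ = $29,766; SL = ⌊$156,498/7⌋ = $22,356 → take DB $29,766. Book value $148,832.
Year 4: DB = ⌊$148,832 × 150%/9⌋ = $24,805; SL = ⌊$126,732/6⌋ = $21,122 → take DB $24,805. Book value $124,027.
Year 5: DB = ⌊$124,027 × 150%/9⌋ = $20,671; SL = ⌊$101,927/5⌋ = $20,385 → take DB $20,671. Book value $103,356.
Year 6: DB = ⌊$103,356 × 150%/9⌋ = $17,226; SL = ⌊$81,256/4⌋ = $20,314 → take SL $20,314. Book value $83,042.
Year 7: DB = ⌊$83,042 × 150%/9⌋ = $13,840; SL = ⌊$60,942/3⌋ = $20,314 → take SL $20,314. Book value $62,728.
Year 8: DB = ⌊$62,728 × 150%/9⌋ = $10,454; SL = ⌊$40,628/2⌋ = $20,314 → take SL $20,314. Book value $42,414.
Accumulated through year 8 = $257,180 − $42,414 = $214,766.

$214,766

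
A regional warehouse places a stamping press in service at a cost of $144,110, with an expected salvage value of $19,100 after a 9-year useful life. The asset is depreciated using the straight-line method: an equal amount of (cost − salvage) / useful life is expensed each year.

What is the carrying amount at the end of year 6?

Depreciable base = $144,110 − $19,100 = $125,010.
Annual expense = $125,010 / 9 = $13,890.
End of year 1: book value $130,220.
End of year 2: book value $116,330.
End of year 3: book value $102,440.
End of year 4: book value $88,550.
End of year 5: book value $74,660.
End of year 6: book value $60,770.

$60,770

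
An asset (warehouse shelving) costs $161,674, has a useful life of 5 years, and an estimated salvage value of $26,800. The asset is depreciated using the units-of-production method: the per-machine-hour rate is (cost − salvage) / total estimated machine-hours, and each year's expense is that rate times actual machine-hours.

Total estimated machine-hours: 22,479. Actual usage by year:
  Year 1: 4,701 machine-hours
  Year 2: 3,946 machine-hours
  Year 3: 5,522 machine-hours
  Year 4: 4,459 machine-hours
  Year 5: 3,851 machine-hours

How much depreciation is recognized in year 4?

Depreciable base = $161,674 − $26,800 = $134,874.
Rate = $134,874 / 22,479 machine-hours = $6 per machine-hour.
Year 1: 4,701 × $6 = $28,206. Book value $133,468.
Year 2: 3,946 × $6 = $23,676. Book value $109,792.
Year 3: 5,522 × $6 = $33,132. Book value $76,660.
Year 4: 4,459 × $6 = $26,754. Book value $49,906.

$26,754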